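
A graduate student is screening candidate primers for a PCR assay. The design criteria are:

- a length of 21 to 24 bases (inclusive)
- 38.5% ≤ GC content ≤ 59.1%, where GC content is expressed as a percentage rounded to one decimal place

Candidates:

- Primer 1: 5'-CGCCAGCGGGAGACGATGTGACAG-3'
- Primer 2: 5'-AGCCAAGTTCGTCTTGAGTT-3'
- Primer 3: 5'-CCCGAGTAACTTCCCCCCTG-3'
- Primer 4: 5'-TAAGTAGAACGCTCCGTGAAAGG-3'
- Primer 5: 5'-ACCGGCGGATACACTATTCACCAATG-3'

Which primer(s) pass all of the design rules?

Primer 1 (24 nt, A=6 T=2 G=10 C=6): length 24 ✓; GC 16/24 = 66.7%, outside 38.5–59.1% ✗ — fails.
Primer 2 (20 nt, A=4 T=7 G=5 C=4): length 20, outside 21–24 ✗; GC 9/20 = 45.0% ✓ — fails.
Primer 3 (20 nt, A=3 T=4 G=3 C=10): length 20, outside 21–24 ✗; GC 13/20 = 65.0%, outside 38.5–59.1% ✗ — fails.
Primer 4 (23 nt, A=8 T=4 G=7 C=4): length 23 ✓; GC 11/23 = 47.8% ✓ — passes.
Primer 5 (26 nt, A=8 T=5 G=5 C=8): length 26, outside 21–24 ✗; GC 13/26 = 50.0% ✓ — fails.

Primer 4 only.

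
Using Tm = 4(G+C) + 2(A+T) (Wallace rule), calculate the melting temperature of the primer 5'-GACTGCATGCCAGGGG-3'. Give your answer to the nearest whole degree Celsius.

Base counts: A=3, T=2, G=7, C=4 (length 16).
Tm = 2·(3+2) + 4·(7+4) = 2·5 + 4·11 = 10 + 44 = 54°C.

54°C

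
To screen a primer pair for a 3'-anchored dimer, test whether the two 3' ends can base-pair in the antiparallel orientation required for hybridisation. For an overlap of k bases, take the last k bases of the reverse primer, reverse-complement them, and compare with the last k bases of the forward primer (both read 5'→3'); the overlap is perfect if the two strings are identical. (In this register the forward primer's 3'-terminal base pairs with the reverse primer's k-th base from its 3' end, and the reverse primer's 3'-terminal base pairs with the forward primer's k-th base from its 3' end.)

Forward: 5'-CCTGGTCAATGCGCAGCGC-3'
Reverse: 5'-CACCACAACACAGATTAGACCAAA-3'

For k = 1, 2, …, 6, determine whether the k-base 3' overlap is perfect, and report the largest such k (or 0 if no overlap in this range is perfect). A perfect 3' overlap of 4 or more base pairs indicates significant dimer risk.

Last 6 bases (5'→3') — forward …CAGCGC, reverse …ACCAAA.
Reverse complement of the reverse primer's last 6 bases: TTTGGT; its first k bases are the reverse complement of the reverse primer's last k bases, so a perfect k-base overlap needs the forward primer's last k bases to equal them.
Comparing (forward last k vs required): k=1: C vs T ✗; k=2: GC vs TT ✗; k=3: CGC vs TTT ✗; k=4: GCGC vs TTTG ✗; k=5: AGCGC vs TTTGG ✗; k=6: CAGCGC vs TTTGGT ✗.
No overlap length from 1 to 6 is perfect, so the longest perfect 3' overlap is 0.

Longest perfect overlap: 0 complementary base pairs; below the dimer-risk threshold (threshold 4).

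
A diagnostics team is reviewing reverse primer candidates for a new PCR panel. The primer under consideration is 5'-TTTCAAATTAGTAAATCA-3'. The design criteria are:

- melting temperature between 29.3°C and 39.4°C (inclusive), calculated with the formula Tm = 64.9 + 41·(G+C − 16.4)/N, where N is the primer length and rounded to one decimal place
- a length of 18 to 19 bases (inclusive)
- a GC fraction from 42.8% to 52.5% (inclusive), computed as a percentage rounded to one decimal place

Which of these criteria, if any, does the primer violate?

Fails: GC content.

Base counts: A=8, T=7, G=1, C=2 (length 18).
Tm: Tm = 64.9 + 41·(3 − 16.4)/18 = 34.4°C ✓
length: length 18 ✓
GC content: GC 3/18 = 16.7%, outside 42.8–52.5% ✗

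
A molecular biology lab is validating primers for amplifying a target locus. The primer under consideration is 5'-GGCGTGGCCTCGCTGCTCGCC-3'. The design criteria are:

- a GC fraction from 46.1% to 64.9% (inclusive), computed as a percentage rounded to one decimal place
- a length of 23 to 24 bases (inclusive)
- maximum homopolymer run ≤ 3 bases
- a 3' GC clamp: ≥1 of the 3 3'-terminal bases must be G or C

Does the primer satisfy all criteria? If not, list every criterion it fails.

Fails: GC content, length.

Base counts: A=0, T=4, G=8, C=9 (length 21).
GC content: GC 17/21 = 81.0%, outside 46.1–64.9% ✗
length: length 21, outside 23–24 ✗
homopolymer run: longest run = 2 ✓
GC clamp: 3' end GCC has 3 G/C ✓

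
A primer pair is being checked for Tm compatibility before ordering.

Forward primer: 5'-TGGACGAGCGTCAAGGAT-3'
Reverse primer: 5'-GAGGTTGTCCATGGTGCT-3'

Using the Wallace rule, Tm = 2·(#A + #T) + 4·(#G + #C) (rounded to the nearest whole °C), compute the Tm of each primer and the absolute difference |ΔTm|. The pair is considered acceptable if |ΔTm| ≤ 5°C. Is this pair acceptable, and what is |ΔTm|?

|ΔTm| = 0°C; the pair is acceptable.

Forward: A=5 T=3 G=7 C=3 → Tm = 2·8 + 4·10 = 56°C.
Reverse: A=2 T=6 G=7 C=3 → Tm = 2·8 + 4·10 = 56°C.
|ΔTm| = |56 − 56| = 0°C, ≤ 5°C.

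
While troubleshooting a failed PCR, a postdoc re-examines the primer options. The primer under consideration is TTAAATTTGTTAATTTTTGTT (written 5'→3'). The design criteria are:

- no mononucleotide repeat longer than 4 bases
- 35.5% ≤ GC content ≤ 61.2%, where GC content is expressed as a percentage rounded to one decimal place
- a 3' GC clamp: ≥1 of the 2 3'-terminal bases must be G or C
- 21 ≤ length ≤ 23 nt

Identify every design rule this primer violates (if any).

Fails: homopolymer run, GC content, GC clamp.

Base counts: A=5, T=14, G=2, C=0 (length 21).
homopolymer run: longest run = 5, exceeds 4 ✗
GC content: GC 2/21 = 9.5%, outside 35.5–61.2% ✗
GC clamp: 3' end TT has 0 G/C, need ≥1 ✗
length: length 21 ✓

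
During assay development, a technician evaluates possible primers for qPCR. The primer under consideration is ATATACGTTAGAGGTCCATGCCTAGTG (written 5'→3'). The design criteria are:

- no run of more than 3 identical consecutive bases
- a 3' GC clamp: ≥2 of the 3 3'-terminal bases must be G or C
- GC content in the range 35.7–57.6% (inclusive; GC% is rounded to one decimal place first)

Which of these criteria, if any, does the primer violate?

Base counts: A=7, T=8, G=7, C=5 (length 27).
homopolymer run: longest run = 2 ✓
GC clamp: 3' end GTG has 2 G/C ✓
GC content: GC 12/27 = 44.4% ✓

Meets all criteria.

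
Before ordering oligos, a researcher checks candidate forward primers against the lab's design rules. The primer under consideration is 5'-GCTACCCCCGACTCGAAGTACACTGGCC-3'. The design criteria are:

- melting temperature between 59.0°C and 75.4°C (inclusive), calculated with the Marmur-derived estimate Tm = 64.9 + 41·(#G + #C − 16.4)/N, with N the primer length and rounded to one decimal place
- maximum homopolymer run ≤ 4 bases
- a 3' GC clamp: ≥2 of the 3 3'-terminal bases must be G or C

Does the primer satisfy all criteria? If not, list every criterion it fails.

Base counts: A=6, T=4, G=6, C=12 (length 28).
Tm: Tm = 64.9 + 41·(18 − 16.4)/28 = 67.2°C ✓
homopolymer run: longest run = 5, exceeds 4 ✗
GC clamp: 3' end GCC has 3 G/C ✓

Fails: homopolymer run.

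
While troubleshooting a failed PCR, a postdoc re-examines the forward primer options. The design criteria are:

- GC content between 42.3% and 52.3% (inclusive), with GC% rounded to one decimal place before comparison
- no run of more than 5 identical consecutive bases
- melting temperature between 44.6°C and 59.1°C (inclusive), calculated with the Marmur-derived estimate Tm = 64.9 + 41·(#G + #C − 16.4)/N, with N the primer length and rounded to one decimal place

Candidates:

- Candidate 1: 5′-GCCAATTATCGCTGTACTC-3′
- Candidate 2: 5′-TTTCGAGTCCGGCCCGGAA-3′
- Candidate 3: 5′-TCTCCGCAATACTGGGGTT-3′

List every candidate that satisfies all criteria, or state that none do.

Candidate 1 only.

Candidate 1 (19 nt, A=4 T=6 G=3 C=6): GC 9/19 = 47.4% ✓; longest run = 2 ✓; Tm = 64.9 + 41·(9 − 16.4)/19 = 48.9°C ✓ — passes.
Candidate 2 (19 nt, A=3 T=4 G=6 C=6): GC 12/19 = 63.2%, outside 42.3–52.3% ✗; longest run = 3 ✓; Tm = 64.9 + 41·(12 − 16.4)/19 = 55.4°C ✓ — fails.
Candidate 3 (19 nt, A=3 T=6 G=5 C=5): GC 10/19 = 52.6%, outside 42.3–52.3% ✗; longest run = 4 ✓; Tm = 64.9 + 41·(10 − 16.4)/19 = 51.1°C ✓ — fails.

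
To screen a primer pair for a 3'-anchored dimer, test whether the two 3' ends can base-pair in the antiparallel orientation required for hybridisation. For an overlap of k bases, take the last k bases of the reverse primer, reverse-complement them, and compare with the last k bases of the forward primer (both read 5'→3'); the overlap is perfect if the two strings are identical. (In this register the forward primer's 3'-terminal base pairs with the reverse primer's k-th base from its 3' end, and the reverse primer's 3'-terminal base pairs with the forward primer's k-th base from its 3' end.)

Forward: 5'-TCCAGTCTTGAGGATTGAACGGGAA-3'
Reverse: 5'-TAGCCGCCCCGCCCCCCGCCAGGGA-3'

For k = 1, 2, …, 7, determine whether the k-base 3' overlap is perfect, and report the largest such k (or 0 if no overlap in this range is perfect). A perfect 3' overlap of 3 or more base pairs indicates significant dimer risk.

Last 7 bases (5'→3') — forward …ACGGGAA, reverse …CCAGGGA.
Reverse complement of the reverse primer's last 7 bases: TCCCTGG; its first k bases are the reverse complement of the reverse primer's last k bases, so a perfect k-base overlap needs the forward primer's last k bases to equal them.
Comparing (forward last k vs required): k=1: A vs T ✗; k=2: AA vs TC ✗; k=3: GAA vs TCC ✗; k=4: GGAA vs TCCC ✗; k=5: GGGAA vs TCCCT ✗; k=6: CGGGAA vs TCCCTG ✗; k=7: ACGGGAA vs TCCCTGG ✗.
No overlap length from 1 to 7 is perfect, so the longest perfect 3' overlap is 0.

Longest perfect overlap: 0 complementary base pairs; below the dimer-risk threshold (threshold 3).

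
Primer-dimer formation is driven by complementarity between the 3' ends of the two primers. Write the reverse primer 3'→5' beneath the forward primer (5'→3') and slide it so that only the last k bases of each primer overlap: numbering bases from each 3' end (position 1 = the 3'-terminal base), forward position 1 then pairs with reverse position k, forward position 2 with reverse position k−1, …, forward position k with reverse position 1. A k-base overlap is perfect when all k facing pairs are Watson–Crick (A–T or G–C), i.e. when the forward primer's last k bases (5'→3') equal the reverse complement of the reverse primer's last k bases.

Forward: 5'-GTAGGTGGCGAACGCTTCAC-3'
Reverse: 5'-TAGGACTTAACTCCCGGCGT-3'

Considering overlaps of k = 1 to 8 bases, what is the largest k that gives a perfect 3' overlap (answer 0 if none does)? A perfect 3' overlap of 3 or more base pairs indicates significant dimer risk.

Last 8 bases (5'→3') — forward …CGCTTCAC, reverse …CCCGGCGT.
Reverse complement of the reverse primer's last 8 bases: ACGCCGGG; its first k bases are the reverse complement of the reverse primer's last k bases, so a perfect k-base overlap needs the forward primer's last k bases to equal them.
Comparing (forward last k vs required): k=1: C vs A ✗; k=2: AC vs AC ✓; k=3: CAC vs ACG ✗; k=4: TCAC vs ACGC ✗; k=5: TTCAC vs ACGCC ✗; k=6: CTTCAC vs ACGCCG ✗; k=7: GCTTCAC vs ACGCCGG ✗; k=8: CGCTTCAC vs ACGCCGGG ✗.
Only k = 2 is perfect, so the longest perfect 3' overlap is 2.

Longest perfect overlap: 2 complementary base pairs; below the dimer-risk threshold (threshold 3).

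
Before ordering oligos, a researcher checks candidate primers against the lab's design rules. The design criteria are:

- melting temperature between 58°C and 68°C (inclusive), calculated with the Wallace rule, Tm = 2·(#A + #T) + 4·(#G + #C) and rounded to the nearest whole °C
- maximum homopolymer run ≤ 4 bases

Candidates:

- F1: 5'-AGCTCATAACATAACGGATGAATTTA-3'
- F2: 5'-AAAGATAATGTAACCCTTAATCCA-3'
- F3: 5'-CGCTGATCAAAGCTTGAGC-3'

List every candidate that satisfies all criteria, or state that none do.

F1, F2 and F3.

F1 (26 nt, A=11 T=7 G=4 C=4): Tm = 2·18 + 4·8 = 68°C ✓; longest run = 3 ✓ — passes.
F2 (24 nt, A=11 T=6 G=2 C=5): Tm = 2·17 + 4·7 = 62°C ✓; longest run = 3 ✓ — passes.
F3 (19 nt, A=5 T=4 G=5 C=5): Tm = 2·9 + 4·10 = 58°C ✓; longest run = 3 ✓ — passes.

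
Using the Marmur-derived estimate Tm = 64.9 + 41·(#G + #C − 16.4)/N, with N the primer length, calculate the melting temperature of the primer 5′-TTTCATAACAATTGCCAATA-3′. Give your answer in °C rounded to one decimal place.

Base counts: A=8, T=7, G=1, C=4; G+C = 5, N = 20.
Tm = 64.9 + 41·(5 − 16.4)/20 = 64.9 + -467.40/20 = 41.5°C.

41.5°C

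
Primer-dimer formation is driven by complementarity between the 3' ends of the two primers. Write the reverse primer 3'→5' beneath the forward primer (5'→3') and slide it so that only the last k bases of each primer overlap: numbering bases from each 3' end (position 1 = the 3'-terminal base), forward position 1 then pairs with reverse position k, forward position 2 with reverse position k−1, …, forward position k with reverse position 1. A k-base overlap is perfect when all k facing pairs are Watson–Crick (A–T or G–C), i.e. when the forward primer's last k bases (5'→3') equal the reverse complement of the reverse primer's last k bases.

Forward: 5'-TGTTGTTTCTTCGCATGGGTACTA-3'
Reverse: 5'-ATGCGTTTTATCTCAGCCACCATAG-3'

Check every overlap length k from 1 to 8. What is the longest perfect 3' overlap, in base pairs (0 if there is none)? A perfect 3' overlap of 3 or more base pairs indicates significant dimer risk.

Last 8 bases (5'→3') — forward …GGGTACTA, reverse …CACCATAG.
Reverse complement of the reverse primer's last 8 bases: CTATGGTG; its first k bases are the reverse complement of the reverse primer's last k bases, so a perfect k-base overlap needs the forward primer's last k bases to equal them.
Comparing (forward last k vs required): k=1: A vs C ✗; k=2: TA vs CT ✗; k=3: CTA vs CTA ✓; k=4: ACTA vs CTAT ✗; k=5: TACTA vs CTATG ✗; k=6: GTACTA vs CTATGG ✗; k=7: GGTACTA vs CTATGGT ✗; k=8: GGGTACTA vs CTATGGTG ✗.
Only k = 3 is perfect, so the longest perfect 3' overlap is 3.

Longest perfect overlap: 3 complementary base pairs; significant dimer risk (threshold 3).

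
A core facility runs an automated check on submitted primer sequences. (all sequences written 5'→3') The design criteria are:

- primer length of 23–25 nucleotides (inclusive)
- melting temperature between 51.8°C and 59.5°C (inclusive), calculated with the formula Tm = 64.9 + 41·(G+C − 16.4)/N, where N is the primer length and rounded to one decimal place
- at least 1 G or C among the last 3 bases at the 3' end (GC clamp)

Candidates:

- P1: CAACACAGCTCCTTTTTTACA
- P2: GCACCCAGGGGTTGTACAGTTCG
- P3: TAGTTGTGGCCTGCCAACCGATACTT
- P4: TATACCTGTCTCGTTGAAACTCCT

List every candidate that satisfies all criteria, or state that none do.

P1 (21 nt, A=6 T=7 G=1 C=7): length 21, outside 23–25 ✗; Tm = 64.9 + 41·(8 − 16.4)/21 = 48.5°C, outside 51.8–59.5°C ✗; 3' end ACA has 1 G/C ✓ — fails.
P2 (23 nt, A=4 T=5 G=8 C=6): length 23 ✓; Tm = 64.9 + 41·(14 − 16.4)/23 = 60.6°C, outside 51.8–59.5°C ✗; 3' end TCG has 2 G/C ✓ — fails.
P3 (26 nt, A=5 T=8 G=6 C=7): length 26, outside 23–25 ✗; Tm = 64.9 + 41·(13 − 16.4)/26 = 59.5°C ✓; 3' end CTT has 1 G/C ✓ — fails.
P4 (24 nt, A=5 T=9 G=3 C=7): length 24 ✓; Tm = 64.9 + 41·(10 − 16.4)/24 = 54.0°C ✓; 3' end CCT has 2 G/C ✓ — passes.

P4 only.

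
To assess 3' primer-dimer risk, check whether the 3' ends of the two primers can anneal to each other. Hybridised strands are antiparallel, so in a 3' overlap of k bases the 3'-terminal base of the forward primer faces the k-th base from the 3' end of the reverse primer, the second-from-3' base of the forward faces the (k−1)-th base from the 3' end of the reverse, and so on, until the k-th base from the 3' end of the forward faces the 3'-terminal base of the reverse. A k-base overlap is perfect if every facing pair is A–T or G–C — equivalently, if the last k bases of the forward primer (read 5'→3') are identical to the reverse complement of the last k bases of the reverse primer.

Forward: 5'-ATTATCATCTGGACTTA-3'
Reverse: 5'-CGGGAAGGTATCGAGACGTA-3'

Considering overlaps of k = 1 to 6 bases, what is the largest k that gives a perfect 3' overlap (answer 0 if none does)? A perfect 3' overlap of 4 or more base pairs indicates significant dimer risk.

Last 6 bases (5'→3') — forward …GACTTA, reverse …GACGTA.
Reverse complement of the reverse primer's last 6 bases: TACGTC; its first k bases are the reverse complement of the reverse primer's last k bases, so a perfect k-base overlap needs the forward primer's last k bases to equal them.
Comparing (forward last k vs required): k=1: A vs T ✗; k=2: TA vs TA ✓; k=3: TTA vs TAC ✗; k=4: CTTA vs TACG ✗; k=5: ACTTA vs TACGT ✗; k=6: GACTTA vs TACGTC ✗.
Only k = 2 is perfect, so the longest perfect 3' overlap is 2.

Longest perfect overlap: 2 complementary base pairs; below the dimer-risk threshold (threshold 4).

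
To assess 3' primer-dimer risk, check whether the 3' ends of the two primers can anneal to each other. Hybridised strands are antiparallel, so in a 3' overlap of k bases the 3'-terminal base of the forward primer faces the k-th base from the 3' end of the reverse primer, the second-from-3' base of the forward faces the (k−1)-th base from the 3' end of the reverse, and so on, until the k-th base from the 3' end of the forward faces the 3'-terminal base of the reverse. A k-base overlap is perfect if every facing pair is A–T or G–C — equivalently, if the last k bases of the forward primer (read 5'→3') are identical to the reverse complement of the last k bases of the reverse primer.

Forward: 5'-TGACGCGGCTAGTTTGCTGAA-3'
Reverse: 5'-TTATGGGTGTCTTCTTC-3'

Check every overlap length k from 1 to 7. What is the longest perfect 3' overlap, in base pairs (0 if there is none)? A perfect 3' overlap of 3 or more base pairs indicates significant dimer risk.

Longest perfect overlap: 3 complementary base pairs; significant dimer risk (threshold 3).

Last 7 bases (5'→3') — forward …TGCTGAA, reverse …CTTCTTC.
Reverse complement of the reverse primer's last 7 bases: GAAGAAG; its first k bases are the reverse complement of the reverse primer's last k bases, so a perfect k-base overlap needs the forward primer's last k bases to equal them.
Comparing (forward last k vs required): k=1: A vs G ✗; k=2: AA vs GA ✗; k=3: GAA vs GAA ✓; k=4: TGAA vs GAAG ✗; k=5: CTGAA vs GAAGA ✗; k=6: GCTGAA vs GAAGAA ✗; k=7: TGCTGAA vs GAAGAAG ✗.
Only k = 3 is perfect, so the longest perfect 3' overlap is 3.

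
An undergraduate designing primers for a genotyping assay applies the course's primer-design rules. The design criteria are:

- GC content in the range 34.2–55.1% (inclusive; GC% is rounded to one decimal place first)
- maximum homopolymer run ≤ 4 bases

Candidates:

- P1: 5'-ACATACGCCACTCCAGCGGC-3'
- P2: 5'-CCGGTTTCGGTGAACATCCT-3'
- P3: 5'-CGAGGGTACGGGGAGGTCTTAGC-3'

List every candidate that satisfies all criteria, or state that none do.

P1 (20 nt, A=5 T=2 G=4 C=9): GC 13/20 = 65.0%, outside 34.2–55.1% ✗; longest run = 2 ✓ — fails.
P2 (20 nt, A=3 T=6 G=5 C=6): GC 11/20 = 55.0% ✓; longest run = 3 ✓ — passes.
P3 (23 nt, A=4 T=4 G=11 C=4): GC 15/23 = 65.2%, outside 34.2–55.1% ✗; longest run = 4 ✓ — fails.

P2 only.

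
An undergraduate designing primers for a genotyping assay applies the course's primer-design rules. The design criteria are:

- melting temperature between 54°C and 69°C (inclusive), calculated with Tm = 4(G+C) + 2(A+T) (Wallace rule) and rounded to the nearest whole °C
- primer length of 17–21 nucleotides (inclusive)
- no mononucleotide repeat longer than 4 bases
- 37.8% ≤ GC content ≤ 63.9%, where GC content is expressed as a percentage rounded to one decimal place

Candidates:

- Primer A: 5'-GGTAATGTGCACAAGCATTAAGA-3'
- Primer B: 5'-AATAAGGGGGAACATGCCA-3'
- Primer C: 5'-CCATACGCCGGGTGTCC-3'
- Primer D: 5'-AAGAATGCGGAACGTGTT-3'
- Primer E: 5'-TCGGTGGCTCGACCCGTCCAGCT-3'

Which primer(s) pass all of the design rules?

None of the candidates satisfy all criteria.

Primer A (23 nt, A=9 T=5 G=6 C=3): Tm = 2·14 + 4·9 = 64°C ✓; length 23, outside 17–21 ✗; longest run = 2 ✓; GC 9/23 = 39.1% ✓ — fails.
Primer B (19 nt, A=8 T=2 G=6 C=3): Tm = 2·10 + 4·9 = 56°C ✓; length 19 ✓; longest run = 5, exceeds 4 ✗; GC 9/19 = 47.4% ✓ — fails.
Primer C (17 nt, A=2 T=3 G=5 C=7): Tm = 2·5 + 4·12 = 58°C ✓; length 17 ✓; longest run = 3 ✓; GC 12/17 = 70.6%, outside 37.8–63.9% ✗ — fails.
Primer D (18 nt, A=6 T=4 G=6 C=2): Tm = 2·10 + 4·8 = 52°C, outside 54–69°C ✗; length 18 ✓; longest run = 2 ✓; GC 8/18 = 44.4% ✓ — fails.
Primer E (23 nt, A=2 T=5 G=7 C=9): Tm = 2·7 + 4·16 = 78°C, outside 54–69°C ✗; length 23, outside 17–21 ✗; longest run = 3 ✓; GC 16/23 = 69.6%, outside 37.8–63.9% ✗ — fails.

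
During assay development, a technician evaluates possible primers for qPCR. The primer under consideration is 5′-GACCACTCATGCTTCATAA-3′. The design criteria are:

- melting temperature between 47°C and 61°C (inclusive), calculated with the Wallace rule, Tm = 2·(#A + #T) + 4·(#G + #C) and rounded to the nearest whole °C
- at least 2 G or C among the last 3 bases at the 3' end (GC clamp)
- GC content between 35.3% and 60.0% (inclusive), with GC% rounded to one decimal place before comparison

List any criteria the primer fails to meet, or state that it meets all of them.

Base counts: A=6, T=5, G=2, C=6 (length 19).
Tm: Tm = 2·11 + 4·8 = 54°C ✓
GC clamp: 3' end TAA has 0 G/C, need ≥2 ✗
GC content: GC 8/19 = 42.1% ✓

Fails: GC clamp.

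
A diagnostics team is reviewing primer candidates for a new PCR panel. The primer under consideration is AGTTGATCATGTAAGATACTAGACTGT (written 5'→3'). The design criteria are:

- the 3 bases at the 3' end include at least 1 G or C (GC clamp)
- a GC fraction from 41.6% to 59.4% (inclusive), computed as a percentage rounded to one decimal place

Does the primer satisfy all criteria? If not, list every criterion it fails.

Base counts: A=9, T=9, G=6, C=3 (length 27).
GC clamp: 3' end TGT has 1 G/C ✓
GC content: GC 9/27 = 33.3%, outside 41.6–59.4% ✗

Fails: GC content.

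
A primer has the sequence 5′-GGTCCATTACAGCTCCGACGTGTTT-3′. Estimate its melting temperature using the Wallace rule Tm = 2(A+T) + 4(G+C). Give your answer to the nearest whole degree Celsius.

76°C

Base counts: A=4, T=8, G=6, C=7 (length 25).
Tm = 2·(4+8) + 4·(6+7) = 2·12 + 4·13 = 24 + 52 = 76°C.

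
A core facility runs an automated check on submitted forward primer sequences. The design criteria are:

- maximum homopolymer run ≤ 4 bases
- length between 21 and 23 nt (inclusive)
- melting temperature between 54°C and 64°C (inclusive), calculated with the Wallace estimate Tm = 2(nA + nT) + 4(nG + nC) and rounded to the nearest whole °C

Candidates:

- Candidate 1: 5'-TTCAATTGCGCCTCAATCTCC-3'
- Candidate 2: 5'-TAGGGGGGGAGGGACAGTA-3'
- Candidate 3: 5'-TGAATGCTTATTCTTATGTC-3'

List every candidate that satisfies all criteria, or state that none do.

Candidate 1 only.

Candidate 1 (21 nt, A=4 T=7 G=2 C=8): longest run = 2 ✓; length 21 ✓; Tm = 2·11 + 4·10 = 62°C ✓ — passes.
Candidate 2 (19 nt, A=5 T=2 G=11 C=1): longest run = 7, exceeds 4 ✗; length 19, outside 21–23 ✗; Tm = 2·7 + 4·12 = 62°C ✓ — fails.
Candidate 3 (20 nt, A=4 T=10 G=3 C=3): longest run = 2 ✓; length 20, outside 21–23 ✗; Tm = 2·14 + 4·6 = 52°C, outside 54–64°C ✗ — fails.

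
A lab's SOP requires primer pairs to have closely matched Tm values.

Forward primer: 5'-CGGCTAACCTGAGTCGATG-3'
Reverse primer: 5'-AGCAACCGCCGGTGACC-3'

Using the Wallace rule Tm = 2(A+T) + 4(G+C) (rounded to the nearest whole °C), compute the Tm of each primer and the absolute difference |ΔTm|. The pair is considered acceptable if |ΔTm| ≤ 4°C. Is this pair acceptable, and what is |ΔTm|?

Forward: A=4 T=4 G=6 C=5 → Tm = 2·8 + 4·11 = 60°C.
Reverse: A=4 T=1 G=5 C=7 → Tm = 2·5 + 4·12 = 58°C.
|ΔTm| = |60 − 58| = 2°C, ≤ 4°C.

|ΔTm| = 2°C; the pair is acceptable.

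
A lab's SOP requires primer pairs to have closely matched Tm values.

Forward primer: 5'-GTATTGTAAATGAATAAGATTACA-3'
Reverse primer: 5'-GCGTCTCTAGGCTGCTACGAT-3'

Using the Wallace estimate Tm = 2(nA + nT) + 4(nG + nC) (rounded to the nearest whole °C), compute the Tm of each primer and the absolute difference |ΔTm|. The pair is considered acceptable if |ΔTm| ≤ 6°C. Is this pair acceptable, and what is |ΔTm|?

Forward: A=11 T=8 G=4 C=1 → Tm = 2·19 + 4·5 = 58°C.
Reverse: A=3 T=6 G=6 C=6 → Tm = 2·9 + 4·12 = 66°C.
|ΔTm| = |58 − 66| = 8°C, > 6°C.

|ΔTm| = 8°C; the pair is not acceptable.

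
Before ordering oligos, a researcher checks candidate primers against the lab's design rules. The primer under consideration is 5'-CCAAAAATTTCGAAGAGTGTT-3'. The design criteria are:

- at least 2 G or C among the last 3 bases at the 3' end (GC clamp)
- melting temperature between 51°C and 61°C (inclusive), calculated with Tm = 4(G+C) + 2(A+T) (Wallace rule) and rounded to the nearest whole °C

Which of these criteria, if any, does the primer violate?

Fails: GC clamp.

Base counts: A=8, T=6, G=4, C=3 (length 21).
GC clamp: 3' end GTT has 1 G/C, need ≥2 ✗
Tm: Tm = 2·14 + 4·7 = 56°C ✓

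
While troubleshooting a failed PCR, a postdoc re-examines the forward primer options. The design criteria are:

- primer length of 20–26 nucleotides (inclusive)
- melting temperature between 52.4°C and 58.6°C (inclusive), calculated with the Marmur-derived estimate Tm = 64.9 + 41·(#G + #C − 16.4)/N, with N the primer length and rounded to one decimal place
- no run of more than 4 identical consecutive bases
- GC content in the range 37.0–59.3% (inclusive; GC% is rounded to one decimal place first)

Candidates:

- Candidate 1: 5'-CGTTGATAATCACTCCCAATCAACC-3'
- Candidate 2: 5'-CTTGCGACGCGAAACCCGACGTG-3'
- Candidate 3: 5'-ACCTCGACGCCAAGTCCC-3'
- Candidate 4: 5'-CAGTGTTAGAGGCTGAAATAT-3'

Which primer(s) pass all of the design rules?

Candidate 1 only.

Candidate 1 (25 nt, A=8 T=6 G=2 C=9): length 25 ✓; Tm = 64.9 + 41·(11 − 16.4)/25 = 56.0°C ✓; longest run = 3 ✓; GC 11/25 = 44.0% ✓ — passes.
Candidate 2 (23 nt, A=5 T=3 G=7 C=8): length 23 ✓; Tm = 64.9 + 41·(15 − 16.4)/23 = 62.4°C, outside 52.4–58.6°C ✗; longest run = 3 ✓; GC 15/23 = 65.2%, outside 37.0–59.3% ✗ — fails.
Candidate 3 (18 nt, A=4 T=2 G=3 C=9): length 18, outside 20–26 ✗; Tm = 64.9 + 41·(12 − 16.4)/18 = 54.9°C ✓; longest run = 3 ✓; GC 12/18 = 66.7%, outside 37.0–59.3% ✗ — fails.
Candidate 4 (21 nt, A=7 T=6 G=6 C=2): length 21 ✓; Tm = 64.9 + 41·(8 − 16.4)/21 = 48.5°C, outside 52.4–58.6°C ✗; longest run = 3 ✓; GC 8/21 = 38.1% ✓ — fails.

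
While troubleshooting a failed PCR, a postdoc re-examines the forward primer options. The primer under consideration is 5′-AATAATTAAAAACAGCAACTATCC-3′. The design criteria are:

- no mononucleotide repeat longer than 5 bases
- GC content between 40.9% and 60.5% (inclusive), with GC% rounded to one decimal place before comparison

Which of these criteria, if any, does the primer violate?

Base counts: A=13, T=5, G=1, C=5 (length 24).
homopolymer run: longest run = 5 ✓
GC content: GC 6/24 = 25.0%, outside 40.9–60.5% ✗

Fails: GC content.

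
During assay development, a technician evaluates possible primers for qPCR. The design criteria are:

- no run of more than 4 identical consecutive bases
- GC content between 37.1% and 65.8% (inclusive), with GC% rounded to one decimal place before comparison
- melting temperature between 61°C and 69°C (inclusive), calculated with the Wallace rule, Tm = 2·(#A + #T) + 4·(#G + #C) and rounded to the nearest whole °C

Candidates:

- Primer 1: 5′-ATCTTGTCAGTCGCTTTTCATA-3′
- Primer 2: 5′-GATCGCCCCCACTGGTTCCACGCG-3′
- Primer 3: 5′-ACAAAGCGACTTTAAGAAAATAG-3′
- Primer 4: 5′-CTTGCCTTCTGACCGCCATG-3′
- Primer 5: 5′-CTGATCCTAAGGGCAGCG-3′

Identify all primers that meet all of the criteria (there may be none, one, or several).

Primer 4 only.

Primer 1 (22 nt, A=4 T=10 G=3 C=5): longest run = 4 ✓; GC 8/22 = 36.4%, outside 37.1–65.8% ✗; Tm = 2·14 + 4·8 = 60°C, outside 61–69°C ✗ — fails.
Primer 2 (24 nt, A=3 T=4 G=6 C=11): longest run = 5, exceeds 4 ✗; GC 17/24 = 70.8%, outside 37.1–65.8% ✗; Tm = 2·7 + 4·17 = 82°C, outside 61–69°C ✗ — fails.
Primer 3 (23 nt, A=12 T=4 G=4 C=3): longest run = 4 ✓; GC 7/23 = 30.4%, outside 37.1–65.8% ✗; Tm = 2·16 + 4·7 = 60°C, outside 61–69°C ✗ — fails.
Primer 4 (20 nt, A=2 T=6 G=4 C=8): longest run = 2 ✓; GC 12/20 = 60.0% ✓; Tm = 2·8 + 4·12 = 64°C ✓ — passes.
Primer 5 (18 nt, A=4 T=3 G=6 C=5): longest run = 3 ✓; GC 11/18 = 61.1% ✓; Tm = 2·7 + 4·11 = 58°C, outside 61–69°C ✗ — fails.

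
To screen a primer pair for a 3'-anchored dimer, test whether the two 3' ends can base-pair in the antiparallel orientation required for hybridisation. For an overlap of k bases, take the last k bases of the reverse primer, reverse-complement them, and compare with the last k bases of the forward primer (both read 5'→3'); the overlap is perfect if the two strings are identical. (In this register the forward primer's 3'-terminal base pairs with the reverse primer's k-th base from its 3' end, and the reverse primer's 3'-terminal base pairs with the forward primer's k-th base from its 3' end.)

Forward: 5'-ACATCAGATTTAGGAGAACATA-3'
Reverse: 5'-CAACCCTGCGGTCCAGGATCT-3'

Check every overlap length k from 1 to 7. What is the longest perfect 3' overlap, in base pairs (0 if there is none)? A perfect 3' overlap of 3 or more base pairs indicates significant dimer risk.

Last 7 bases (5'→3') — forward …GAACATA, reverse …AGGATCT.
Reverse complement of the reverse primer's last 7 bases: AGATCCT; its first k bases are the reverse complement of the reverse primer's last k bases, so a perfect k-base overlap needs the forward primer's last k bases to equal them.
Comparing (forward last k vs required): k=1: A vs A ✓; k=2: TA vs AG ✗; k=3: ATA vs AGA ✗; k=4: CATA vs AGAT ✗; k=5: ACATA vs AGATC ✗; k=6: AACATA vs AGATCC ✗; k=7: GAACATA vs AGATCCT ✗.
Only k = 1 is perfect, so the longest perfect 3' overlap is 1.

Longest perfect overlap: 1 complementary base pair; below the dimer-risk threshold (threshold 3).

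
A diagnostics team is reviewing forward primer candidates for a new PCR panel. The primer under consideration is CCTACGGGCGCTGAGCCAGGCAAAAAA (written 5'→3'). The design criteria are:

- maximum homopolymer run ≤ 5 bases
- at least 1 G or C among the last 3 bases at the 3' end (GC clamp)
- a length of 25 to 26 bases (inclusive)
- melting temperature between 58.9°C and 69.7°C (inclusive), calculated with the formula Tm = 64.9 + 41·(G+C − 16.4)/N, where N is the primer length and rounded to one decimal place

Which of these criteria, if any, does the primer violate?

Base counts: A=9, T=2, G=8, C=8 (length 27).
homopolymer run: longest run = 6, exceeds 5 ✗
GC clamp: 3' end AAA has 0 G/C, need ≥1 ✗
length: length 27, outside 25–26 ✗
Tm: Tm = 64.9 + 41·(16 − 16.4)/27 = 64.3°C ✓

Fails: homopolymer run, GC clamp, length.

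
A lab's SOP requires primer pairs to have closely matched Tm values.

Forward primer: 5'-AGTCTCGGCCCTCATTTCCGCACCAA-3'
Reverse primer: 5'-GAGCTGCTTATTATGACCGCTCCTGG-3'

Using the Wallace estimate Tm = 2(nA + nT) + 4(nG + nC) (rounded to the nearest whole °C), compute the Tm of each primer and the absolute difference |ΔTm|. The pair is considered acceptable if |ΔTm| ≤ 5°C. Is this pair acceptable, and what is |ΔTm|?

Forward: A=5 T=6 G=4 C=11 → Tm = 2·11 + 4·15 = 82°C.
Reverse: A=4 T=8 G=7 C=7 → Tm = 2·12 + 4·14 = 80°C.
|ΔTm| = |82 − 80| = 2°C, ≤ 5°C.

|ΔTm| = 2°C; the pair is acceptable.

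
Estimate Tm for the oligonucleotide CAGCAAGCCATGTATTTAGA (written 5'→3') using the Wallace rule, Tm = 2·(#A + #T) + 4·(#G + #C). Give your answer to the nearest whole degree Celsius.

Base counts: A=7, T=5, G=4, C=4 (length 20).
Tm = 2·(7+5) + 4·(4+4) = 2·12 + 4·8 = 24 + 32 = 56°C.

56°C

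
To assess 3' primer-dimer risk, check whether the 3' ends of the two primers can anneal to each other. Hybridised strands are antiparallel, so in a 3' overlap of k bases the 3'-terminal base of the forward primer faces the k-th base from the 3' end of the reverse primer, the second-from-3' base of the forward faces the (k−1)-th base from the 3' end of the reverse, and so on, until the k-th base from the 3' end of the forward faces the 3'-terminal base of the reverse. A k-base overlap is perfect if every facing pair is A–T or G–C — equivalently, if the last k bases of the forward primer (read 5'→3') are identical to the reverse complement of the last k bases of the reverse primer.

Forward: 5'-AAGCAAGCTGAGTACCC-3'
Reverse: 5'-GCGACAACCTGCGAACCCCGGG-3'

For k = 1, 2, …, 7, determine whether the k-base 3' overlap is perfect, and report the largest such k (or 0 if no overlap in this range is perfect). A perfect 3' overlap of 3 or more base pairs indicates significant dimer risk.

Last 7 bases (5'→3') — forward …AGTACCC, reverse …CCCCGGG.
Reverse complement of the reverse primer's last 7 bases: CCCGGGG; its first k bases are the reverse complement of the reverse primer's last k bases, so a perfect k-base overlap needs the forward primer's last k bases to equal them.
Comparing (forward last k vs required): k=1: C vs C ✓; k=2: CC vs CC ✓; k=3: CCC vs CCC ✓; k=4: ACCC vs CCCG ✗; k=5: TACCC vs CCCGG ✗; k=6: GTACCC vs CCCGGG ✗; k=7: AGTACCC vs CCCGGGG ✗.
Perfect overlaps at k = 1, 2, 3; the largest is 3.

Longest perfect overlap: 3 complementary base pairs; significant dimer risk (threshold 3).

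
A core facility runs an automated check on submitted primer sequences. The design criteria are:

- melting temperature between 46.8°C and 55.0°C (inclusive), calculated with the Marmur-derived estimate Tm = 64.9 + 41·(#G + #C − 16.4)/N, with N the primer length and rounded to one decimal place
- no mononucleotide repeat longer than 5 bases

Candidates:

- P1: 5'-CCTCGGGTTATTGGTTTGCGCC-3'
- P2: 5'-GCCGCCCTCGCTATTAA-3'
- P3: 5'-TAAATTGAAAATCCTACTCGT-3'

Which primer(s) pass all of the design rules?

P2 only.

P1 (22 nt, A=1 T=8 G=7 C=6): Tm = 64.9 + 41·(13 − 16.4)/22 = 58.6°C, outside 46.8–55.0°C ✗; longest run = 3 ✓ — fails.
P2 (17 nt, A=3 T=4 G=3 C=7): Tm = 64.9 + 41·(10 − 16.4)/17 = 49.5°C ✓; longest run = 3 ✓ — passes.
P3 (21 nt, A=8 T=7 G=2 C=4): Tm = 64.9 + 41·(6 − 16.4)/21 = 44.6°C, outside 46.8–55.0°C ✗; longest run = 4 ✓ — fails.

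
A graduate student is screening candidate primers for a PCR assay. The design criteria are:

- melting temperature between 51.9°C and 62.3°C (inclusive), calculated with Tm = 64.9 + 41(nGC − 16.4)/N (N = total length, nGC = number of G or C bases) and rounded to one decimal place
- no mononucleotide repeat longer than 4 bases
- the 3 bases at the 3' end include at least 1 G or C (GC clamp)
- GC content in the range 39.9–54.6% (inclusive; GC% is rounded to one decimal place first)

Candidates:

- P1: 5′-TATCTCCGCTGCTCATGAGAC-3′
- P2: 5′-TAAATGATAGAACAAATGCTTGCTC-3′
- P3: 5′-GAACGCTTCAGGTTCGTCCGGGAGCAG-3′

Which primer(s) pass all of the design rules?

P1 only.

P1 (21 nt, A=4 T=6 G=4 C=7): Tm = 64.9 + 41·(11 − 16.4)/21 = 54.4°C ✓; longest run = 2 ✓; 3' end GAC has 2 G/C ✓; GC 11/21 = 52.4% ✓ — passes.
P2 (25 nt, A=10 T=7 G=4 C=4): Tm = 64.9 + 41·(8 − 16.4)/25 = 51.1°C, outside 51.9–62.3°C ✗; longest run = 3 ✓; 3' end CTC has 2 G/C ✓; GC 8/25 = 32.0%, outside 39.9–54.6% ✗ — fails.
P3 (27 nt, A=5 T=5 G=10 C=7): Tm = 64.9 + 41·(17 − 16.4)/27 = 65.8°C, outside 51.9–62.3°C ✗; longest run = 3 ✓; 3' end CAG has 2 G/C ✓; GC 17/27 = 63.0%, outside 39.9–54.6% ✗ — fails.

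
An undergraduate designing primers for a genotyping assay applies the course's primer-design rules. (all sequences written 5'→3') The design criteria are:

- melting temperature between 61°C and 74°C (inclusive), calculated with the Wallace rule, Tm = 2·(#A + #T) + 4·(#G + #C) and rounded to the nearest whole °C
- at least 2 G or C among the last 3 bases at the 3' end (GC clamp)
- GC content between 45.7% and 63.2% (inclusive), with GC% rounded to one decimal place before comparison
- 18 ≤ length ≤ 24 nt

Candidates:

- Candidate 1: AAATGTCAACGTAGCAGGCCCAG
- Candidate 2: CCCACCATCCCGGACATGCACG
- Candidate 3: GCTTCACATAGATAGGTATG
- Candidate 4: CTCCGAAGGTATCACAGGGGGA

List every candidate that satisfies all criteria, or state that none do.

Candidate 1 and Candidate 4.

Candidate 1 (23 nt, A=8 T=3 G=6 C=6): Tm = 2·11 + 4·12 = 70°C ✓; 3' end CAG has 2 G/C ✓; GC 12/23 = 52.2% ✓; length 23 ✓ — passes.
Candidate 2 (22 nt, A=5 T=2 G=4 C=11): Tm = 2·7 + 4·15 = 74°C ✓; 3' end ACG has 2 G/C ✓; GC 15/22 = 68.2%, outside 45.7–63.2% ✗; length 22 ✓ — fails.
Candidate 3 (20 nt, A=6 T=6 G=5 C=3): Tm = 2·12 + 4·8 = 56°C, outside 61–74°C ✗; 3' end ATG has 1 G/C, need ≥2 ✗; GC 8/20 = 40.0%, outside 45.7–63.2% ✗; length 20 ✓ — fails.
Candidate 4 (22 nt, A=6 T=3 G=8 C=5): Tm = 2·9 + 4·13 = 70°C ✓; 3' end GGA has 2 G/C ✓; GC 13/22 = 59.1% ✓; length 22 ✓ — passes.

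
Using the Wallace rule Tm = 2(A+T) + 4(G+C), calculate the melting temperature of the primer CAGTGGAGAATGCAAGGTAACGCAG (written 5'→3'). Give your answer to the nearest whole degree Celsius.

Base counts: A=9, T=3, G=9, C=4 (length 25).
Tm = 2·(9+3) + 4·(9+4) = 2·12 + 4·13 = 24 + 52 = 76°C.

76°C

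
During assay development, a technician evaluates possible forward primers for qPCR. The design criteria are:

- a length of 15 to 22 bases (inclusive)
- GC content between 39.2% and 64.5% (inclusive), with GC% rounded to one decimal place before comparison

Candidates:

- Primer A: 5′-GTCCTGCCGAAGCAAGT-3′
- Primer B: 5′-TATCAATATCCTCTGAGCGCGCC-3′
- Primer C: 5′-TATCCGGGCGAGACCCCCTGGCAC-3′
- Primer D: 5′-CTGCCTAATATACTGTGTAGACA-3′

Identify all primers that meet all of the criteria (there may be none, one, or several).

Primer A (17 nt, A=4 T=3 G=5 C=5): length 17 ✓; GC 10/17 = 58.8% ✓ — passes.
Primer B (23 nt, A=5 T=6 G=4 C=8): length 23, outside 15–22 ✗; GC 12/23 = 52.2% ✓ — fails.
Primer C (24 nt, A=4 T=3 G=7 C=10): length 24, outside 15–22 ✗; GC 17/24 = 70.8%, outside 39.2–64.5% ✗ — fails.
Primer D (23 nt, A=7 T=7 G=4 C=5): length 23, outside 15–22 ✗; GC 9/23 = 39.1%, outside 39.2–64.5% ✗ — fails.

Primer A only.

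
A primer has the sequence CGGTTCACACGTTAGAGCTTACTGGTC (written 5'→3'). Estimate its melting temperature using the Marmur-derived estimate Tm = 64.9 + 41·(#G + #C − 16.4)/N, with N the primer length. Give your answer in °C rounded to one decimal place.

61.3°C

Base counts: A=5, T=8, G=7, C=7; G+C = 14, N = 27.
Tm = 64.9 + 41·(14 − 16.4)/27 = 64.9 + -98.40/27 = 61.3°C.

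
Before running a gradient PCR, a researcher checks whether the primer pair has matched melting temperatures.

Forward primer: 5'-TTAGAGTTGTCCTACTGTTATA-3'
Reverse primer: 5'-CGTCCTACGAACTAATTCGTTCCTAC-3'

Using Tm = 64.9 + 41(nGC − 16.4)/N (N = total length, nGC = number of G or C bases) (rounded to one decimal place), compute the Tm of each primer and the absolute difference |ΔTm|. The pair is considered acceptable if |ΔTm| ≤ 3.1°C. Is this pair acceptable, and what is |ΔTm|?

Forward: G+C = 7, N = 22 → Tm = 64.9 + 41·(7 − 16.4)/22 = 47.4°C.
Reverse: G+C = 12, N = 26 → Tm = 64.9 + 41·(12 − 16.4)/26 = 58.0°C.
|ΔTm| = |47.4 − 58.0| = 10.6°C, > 3.1°C.

|ΔTm| = 10.6°C; the pair is not acceptable.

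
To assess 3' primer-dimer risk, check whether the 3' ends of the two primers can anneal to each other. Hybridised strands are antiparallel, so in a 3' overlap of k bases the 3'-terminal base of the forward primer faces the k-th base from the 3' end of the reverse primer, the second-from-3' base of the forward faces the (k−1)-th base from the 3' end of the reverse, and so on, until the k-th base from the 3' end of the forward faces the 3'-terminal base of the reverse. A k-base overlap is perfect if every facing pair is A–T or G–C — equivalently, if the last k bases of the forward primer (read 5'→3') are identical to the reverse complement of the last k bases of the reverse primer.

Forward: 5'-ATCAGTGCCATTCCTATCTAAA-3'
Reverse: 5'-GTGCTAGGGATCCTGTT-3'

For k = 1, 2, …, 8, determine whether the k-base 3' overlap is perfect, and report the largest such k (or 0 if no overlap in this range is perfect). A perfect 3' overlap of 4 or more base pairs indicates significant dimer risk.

Longest perfect overlap: 2 complementary base pairs; below the dimer-risk threshold (threshold 4).

Last 8 bases (5'→3') — forward …TATCTAAA, reverse …ATCCTGTT.
Reverse complement of the reverse primer's last 8 bases: AACAGGAT; its first k bases are the reverse complement of the reverse primer's last k bases, so a perfect k-base overlap needs the forward primer's last k bases to equal them.
Comparing (forward last k vs required): k=1: A vs A ✓; k=2: AA vs AA ✓; k=3: AAA vs AAC ✗; k=4: TAAA vs AACA ✗; k=5: CTAAA vs AACAG ✗; k=6: TCTAAA vs AACAGG ✗; k=7: ATCTAAA vs AACAGGA ✗; k=8: TATCTAAA vs AACAGGAT ✗.
Perfect overlaps at k = 1, 2; the largest is 2.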